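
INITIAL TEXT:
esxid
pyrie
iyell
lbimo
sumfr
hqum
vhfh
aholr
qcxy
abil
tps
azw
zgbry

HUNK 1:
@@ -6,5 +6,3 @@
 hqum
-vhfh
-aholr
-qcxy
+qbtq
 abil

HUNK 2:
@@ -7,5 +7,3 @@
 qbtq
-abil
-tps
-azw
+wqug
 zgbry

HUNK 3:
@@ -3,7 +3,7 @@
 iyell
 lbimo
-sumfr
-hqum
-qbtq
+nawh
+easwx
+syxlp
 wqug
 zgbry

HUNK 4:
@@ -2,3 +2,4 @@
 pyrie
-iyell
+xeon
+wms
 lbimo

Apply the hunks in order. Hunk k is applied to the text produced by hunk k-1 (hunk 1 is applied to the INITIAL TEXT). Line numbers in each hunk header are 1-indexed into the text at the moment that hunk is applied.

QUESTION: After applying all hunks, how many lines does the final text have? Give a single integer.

Hunk 1: at line 6 remove [vhfh,aholr,qcxy] add [qbtq] -> 11 lines: esxid pyrie iyell lbimo sumfr hqum qbtq abil tps azw zgbry
Hunk 2: at line 7 remove [abil,tps,azw] add [wqug] -> 9 lines: esxid pyrie iyell lbimo sumfr hqum qbtq wqug zgbry
Hunk 3: at line 3 remove [sumfr,hqum,qbtq] add [nawh,easwx,syxlp] -> 9 lines: esxid pyrie iyell lbimo nawh easwx syxlp wqug zgbry
Hunk 4: at line 2 remove [iyell] add [xeon,wms] -> 10 lines: esxid pyrie xeon wms lbimo nawh easwx syxlp wqug zgbry
Final line count: 10

Answer: 10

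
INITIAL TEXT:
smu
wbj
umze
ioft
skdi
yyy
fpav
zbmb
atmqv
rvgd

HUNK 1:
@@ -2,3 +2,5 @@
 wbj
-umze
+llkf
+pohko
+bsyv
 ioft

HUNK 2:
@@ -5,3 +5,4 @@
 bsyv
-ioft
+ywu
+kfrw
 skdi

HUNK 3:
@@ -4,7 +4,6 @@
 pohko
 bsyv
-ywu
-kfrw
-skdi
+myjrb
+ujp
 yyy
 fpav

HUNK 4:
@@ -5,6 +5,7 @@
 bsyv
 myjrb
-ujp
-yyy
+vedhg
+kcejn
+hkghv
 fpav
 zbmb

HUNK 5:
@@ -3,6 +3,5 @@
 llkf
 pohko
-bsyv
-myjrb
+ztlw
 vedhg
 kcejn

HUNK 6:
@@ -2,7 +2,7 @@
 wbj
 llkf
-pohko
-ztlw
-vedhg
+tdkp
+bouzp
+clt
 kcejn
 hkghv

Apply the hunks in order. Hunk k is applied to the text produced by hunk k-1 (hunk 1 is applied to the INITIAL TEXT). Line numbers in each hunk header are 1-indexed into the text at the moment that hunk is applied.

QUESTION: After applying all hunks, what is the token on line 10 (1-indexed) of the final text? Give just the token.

Answer: zbmb

Derivation:
Hunk 1: at line 2 remove [umze] add [llkf,pohko,bsyv] -> 12 lines: smu wbj llkf pohko bsyv ioft skdi yyy fpav zbmb atmqv rvgd
Hunk 2: at line 5 remove [ioft] add [ywu,kfrw] -> 13 lines: smu wbj llkf pohko bsyv ywu kfrw skdi yyy fpav zbmb atmqv rvgd
Hunk 3: at line 4 remove [ywu,kfrw,skdi] add [myjrb,ujp] -> 12 lines: smu wbj llkf pohko bsyv myjrb ujp yyy fpav zbmb atmqv rvgd
Hunk 4: at line 5 remove [ujp,yyy] add [vedhg,kcejn,hkghv] -> 13 lines: smu wbj llkf pohko bsyv myjrb vedhg kcejn hkghv fpav zbmb atmqv rvgd
Hunk 5: at line 3 remove [bsyv,myjrb] add [ztlw] -> 12 lines: smu wbj llkf pohko ztlw vedhg kcejn hkghv fpav zbmb atmqv rvgd
Hunk 6: at line 2 remove [pohko,ztlw,vedhg] add [tdkp,bouzp,clt] -> 12 lines: smu wbj llkf tdkp bouzp clt kcejn hkghv fpav zbmb atmqv rvgd
Final line 10: zbmb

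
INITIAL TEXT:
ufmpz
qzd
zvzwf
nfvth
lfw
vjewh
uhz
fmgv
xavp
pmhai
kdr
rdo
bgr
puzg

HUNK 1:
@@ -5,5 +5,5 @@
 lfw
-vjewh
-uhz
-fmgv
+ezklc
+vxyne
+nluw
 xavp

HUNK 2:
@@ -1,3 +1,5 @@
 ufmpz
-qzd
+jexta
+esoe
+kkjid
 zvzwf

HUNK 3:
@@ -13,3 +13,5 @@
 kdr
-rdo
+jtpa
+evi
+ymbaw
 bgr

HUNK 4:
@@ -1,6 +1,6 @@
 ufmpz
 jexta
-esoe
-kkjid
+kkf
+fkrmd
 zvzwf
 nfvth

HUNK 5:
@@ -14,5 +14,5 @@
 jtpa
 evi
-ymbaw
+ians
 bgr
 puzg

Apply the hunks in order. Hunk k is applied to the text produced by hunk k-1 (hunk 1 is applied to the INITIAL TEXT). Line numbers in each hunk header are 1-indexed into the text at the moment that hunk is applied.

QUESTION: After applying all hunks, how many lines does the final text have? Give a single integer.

Answer: 18

Derivation:
Hunk 1: at line 5 remove [vjewh,uhz,fmgv] add [ezklc,vxyne,nluw] -> 14 lines: ufmpz qzd zvzwf nfvth lfw ezklc vxyne nluw xavp pmhai kdr rdo bgr puzg
Hunk 2: at line 1 remove [qzd] add [jexta,esoe,kkjid] -> 16 lines: ufmpz jexta esoe kkjid zvzwf nfvth lfw ezklc vxyne nluw xavp pmhai kdr rdo bgr puzg
Hunk 3: at line 13 remove [rdo] add [jtpa,evi,ymbaw] -> 18 lines: ufmpz jexta esoe kkjid zvzwf nfvth lfw ezklc vxyne nluw xavp pmhai kdr jtpa evi ymbaw bgr puzg
Hunk 4: at line 1 remove [esoe,kkjid] add [kkf,fkrmd] -> 18 lines: ufmpz jexta kkf fkrmd zvzwf nfvth lfw ezklc vxyne nluw xavp pmhai kdr jtpa evi ymbaw bgr puzg
Hunk 5: at line 14 remove [ymbaw] add [ians] -> 18 lines: ufmpz jexta kkf fkrmd zvzwf nfvth lfw ezklc vxyne nluw xavp pmhai kdr jtpa evi ians bgr puzg
Final line count: 18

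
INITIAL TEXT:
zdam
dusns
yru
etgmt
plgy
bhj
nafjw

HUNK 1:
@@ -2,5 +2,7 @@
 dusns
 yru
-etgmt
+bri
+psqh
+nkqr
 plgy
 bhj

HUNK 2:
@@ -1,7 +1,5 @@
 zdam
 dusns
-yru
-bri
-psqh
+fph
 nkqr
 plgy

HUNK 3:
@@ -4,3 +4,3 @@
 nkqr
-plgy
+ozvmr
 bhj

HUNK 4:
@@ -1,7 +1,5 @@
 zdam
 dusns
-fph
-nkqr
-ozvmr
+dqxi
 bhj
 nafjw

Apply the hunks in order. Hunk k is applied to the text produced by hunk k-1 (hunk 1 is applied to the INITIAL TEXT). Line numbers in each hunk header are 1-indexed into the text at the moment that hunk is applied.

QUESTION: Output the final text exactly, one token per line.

Hunk 1: at line 2 remove [etgmt] add [bri,psqh,nkqr] -> 9 lines: zdam dusns yru bri psqh nkqr plgy bhj nafjw
Hunk 2: at line 1 remove [yru,bri,psqh] add [fph] -> 7 lines: zdam dusns fph nkqr plgy bhj nafjw
Hunk 3: at line 4 remove [plgy] add [ozvmr] -> 7 lines: zdam dusns fph nkqr ozvmr bhj nafjw
Hunk 4: at line 1 remove [fph,nkqr,ozvmr] add [dqxi] -> 5 lines: zdam dusns dqxi bhj nafjw

Answer: zdam
dusns
dqxi
bhj
nafjw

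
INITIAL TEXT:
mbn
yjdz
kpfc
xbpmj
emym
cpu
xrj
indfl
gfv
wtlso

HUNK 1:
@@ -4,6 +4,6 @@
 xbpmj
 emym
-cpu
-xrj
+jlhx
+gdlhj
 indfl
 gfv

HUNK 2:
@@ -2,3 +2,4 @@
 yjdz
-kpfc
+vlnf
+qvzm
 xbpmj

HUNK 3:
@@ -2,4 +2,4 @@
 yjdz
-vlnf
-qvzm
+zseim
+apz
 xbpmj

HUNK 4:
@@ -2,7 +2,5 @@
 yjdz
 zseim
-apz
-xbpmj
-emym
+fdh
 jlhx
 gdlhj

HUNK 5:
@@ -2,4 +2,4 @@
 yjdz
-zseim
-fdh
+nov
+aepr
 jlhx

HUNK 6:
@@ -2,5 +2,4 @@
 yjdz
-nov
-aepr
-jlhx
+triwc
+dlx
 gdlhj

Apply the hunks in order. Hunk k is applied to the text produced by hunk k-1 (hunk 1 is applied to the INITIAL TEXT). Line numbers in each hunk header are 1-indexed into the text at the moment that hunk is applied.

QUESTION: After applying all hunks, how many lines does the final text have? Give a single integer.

Hunk 1: at line 4 remove [cpu,xrj] add [jlhx,gdlhj] -> 10 lines: mbn yjdz kpfc xbpmj emym jlhx gdlhj indfl gfv wtlso
Hunk 2: at line 2 remove [kpfc] add [vlnf,qvzm] -> 11 lines: mbn yjdz vlnf qvzm xbpmj emym jlhx gdlhj indfl gfv wtlso
Hunk 3: at line 2 remove [vlnf,qvzm] add [zseim,apz] -> 11 lines: mbn yjdz zseim apz xbpmj emym jlhx gdlhj indfl gfv wtlso
Hunk 4: at line 2 remove [apz,xbpmj,emym] add [fdh] -> 9 lines: mbn yjdz zseim fdh jlhx gdlhj indfl gfv wtlso
Hunk 5: at line 2 remove [zseim,fdh] add [nov,aepr] -> 9 lines: mbn yjdz nov aepr jlhx gdlhj indfl gfv wtlso
Hunk 6: at line 2 remove [nov,aepr,jlhx] add [triwc,dlx] -> 8 lines: mbn yjdz triwc dlx gdlhj indfl gfv wtlso
Final line count: 8

Answer: 8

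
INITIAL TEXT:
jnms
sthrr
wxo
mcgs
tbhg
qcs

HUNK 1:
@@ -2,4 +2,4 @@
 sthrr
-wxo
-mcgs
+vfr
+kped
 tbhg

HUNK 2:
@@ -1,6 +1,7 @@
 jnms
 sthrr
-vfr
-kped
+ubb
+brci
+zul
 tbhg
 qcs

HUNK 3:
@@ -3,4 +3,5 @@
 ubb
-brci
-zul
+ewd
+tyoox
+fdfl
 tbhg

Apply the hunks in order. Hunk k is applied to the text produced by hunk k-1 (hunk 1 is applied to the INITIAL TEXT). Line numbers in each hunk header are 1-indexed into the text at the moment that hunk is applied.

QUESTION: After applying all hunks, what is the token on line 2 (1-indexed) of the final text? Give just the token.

Hunk 1: at line 2 remove [wxo,mcgs] add [vfr,kped] -> 6 lines: jnms sthrr vfr kped tbhg qcs
Hunk 2: at line 1 remove [vfr,kped] add [ubb,brci,zul] -> 7 lines: jnms sthrr ubb brci zul tbhg qcs
Hunk 3: at line 3 remove [brci,zul] add [ewd,tyoox,fdfl] -> 8 lines: jnms sthrr ubb ewd tyoox fdfl tbhg qcs
Final line 2: sthrr

Answer: sthrr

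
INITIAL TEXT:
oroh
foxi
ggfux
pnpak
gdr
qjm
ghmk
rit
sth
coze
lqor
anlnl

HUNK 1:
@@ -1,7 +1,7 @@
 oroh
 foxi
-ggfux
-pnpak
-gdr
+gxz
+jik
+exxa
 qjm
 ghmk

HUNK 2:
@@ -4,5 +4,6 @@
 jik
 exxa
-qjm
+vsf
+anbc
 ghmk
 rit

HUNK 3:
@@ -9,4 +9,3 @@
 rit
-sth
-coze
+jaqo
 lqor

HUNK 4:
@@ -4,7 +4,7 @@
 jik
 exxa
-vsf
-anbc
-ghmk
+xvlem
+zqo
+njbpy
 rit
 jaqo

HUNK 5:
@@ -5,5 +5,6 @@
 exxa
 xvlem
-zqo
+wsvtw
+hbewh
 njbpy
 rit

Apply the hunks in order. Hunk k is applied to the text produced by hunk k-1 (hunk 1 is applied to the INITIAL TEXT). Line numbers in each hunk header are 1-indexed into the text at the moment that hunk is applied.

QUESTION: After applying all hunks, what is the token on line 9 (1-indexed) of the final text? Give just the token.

Answer: njbpy

Derivation:
Hunk 1: at line 1 remove [ggfux,pnpak,gdr] add [gxz,jik,exxa] -> 12 lines: oroh foxi gxz jik exxa qjm ghmk rit sth coze lqor anlnl
Hunk 2: at line 4 remove [qjm] add [vsf,anbc] -> 13 lines: oroh foxi gxz jik exxa vsf anbc ghmk rit sth coze lqor anlnl
Hunk 3: at line 9 remove [sth,coze] add [jaqo] -> 12 lines: oroh foxi gxz jik exxa vsf anbc ghmk rit jaqo lqor anlnl
Hunk 4: at line 4 remove [vsf,anbc,ghmk] add [xvlem,zqo,njbpy] -> 12 lines: oroh foxi gxz jik exxa xvlem zqo njbpy rit jaqo lqor anlnl
Hunk 5: at line 5 remove [zqo] add [wsvtw,hbewh] -> 13 lines: oroh foxi gxz jik exxa xvlem wsvtw hbewh njbpy rit jaqo lqor anlnl
Final line 9: njbpy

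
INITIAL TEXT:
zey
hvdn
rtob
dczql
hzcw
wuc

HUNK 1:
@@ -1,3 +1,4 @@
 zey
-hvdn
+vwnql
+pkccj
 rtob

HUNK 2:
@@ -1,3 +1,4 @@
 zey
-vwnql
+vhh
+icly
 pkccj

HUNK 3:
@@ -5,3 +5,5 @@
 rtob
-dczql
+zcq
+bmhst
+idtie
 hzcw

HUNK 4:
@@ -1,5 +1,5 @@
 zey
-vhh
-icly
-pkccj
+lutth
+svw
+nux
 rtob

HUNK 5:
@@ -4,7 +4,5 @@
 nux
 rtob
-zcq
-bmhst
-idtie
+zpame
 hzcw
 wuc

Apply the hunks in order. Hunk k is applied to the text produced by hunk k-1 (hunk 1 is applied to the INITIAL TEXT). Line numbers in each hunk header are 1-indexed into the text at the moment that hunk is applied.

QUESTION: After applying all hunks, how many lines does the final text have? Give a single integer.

Hunk 1: at line 1 remove [hvdn] add [vwnql,pkccj] -> 7 lines: zey vwnql pkccj rtob dczql hzcw wuc
Hunk 2: at line 1 remove [vwnql] add [vhh,icly] -> 8 lines: zey vhh icly pkccj rtob dczql hzcw wuc
Hunk 3: at line 5 remove [dczql] add [zcq,bmhst,idtie] -> 10 lines: zey vhh icly pkccj rtob zcq bmhst idtie hzcw wuc
Hunk 4: at line 1 remove [vhh,icly,pkccj] add [lutth,svw,nux] -> 10 lines: zey lutth svw nux rtob zcq bmhst idtie hzcw wuc
Hunk 5: at line 4 remove [zcq,bmhst,idtie] add [zpame] -> 8 lines: zey lutth svw nux rtob zpame hzcw wuc
Final line count: 8

Answer: 8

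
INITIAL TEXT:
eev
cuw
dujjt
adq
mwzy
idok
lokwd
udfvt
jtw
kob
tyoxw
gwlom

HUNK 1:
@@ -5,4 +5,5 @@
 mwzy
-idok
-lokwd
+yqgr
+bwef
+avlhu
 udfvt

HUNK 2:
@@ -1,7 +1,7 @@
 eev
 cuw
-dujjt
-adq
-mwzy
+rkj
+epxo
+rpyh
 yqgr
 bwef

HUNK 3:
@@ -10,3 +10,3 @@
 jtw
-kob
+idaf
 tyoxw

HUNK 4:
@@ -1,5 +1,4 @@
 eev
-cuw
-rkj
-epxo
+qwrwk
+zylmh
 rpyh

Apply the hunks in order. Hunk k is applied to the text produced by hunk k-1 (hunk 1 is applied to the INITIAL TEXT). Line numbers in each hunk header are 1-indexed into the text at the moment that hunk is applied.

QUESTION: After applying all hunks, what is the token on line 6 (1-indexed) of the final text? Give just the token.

Answer: bwef

Derivation:
Hunk 1: at line 5 remove [idok,lokwd] add [yqgr,bwef,avlhu] -> 13 lines: eev cuw dujjt adq mwzy yqgr bwef avlhu udfvt jtw kob tyoxw gwlom
Hunk 2: at line 1 remove [dujjt,adq,mwzy] add [rkj,epxo,rpyh] -> 13 lines: eev cuw rkj epxo rpyh yqgr bwef avlhu udfvt jtw kob tyoxw gwlom
Hunk 3: at line 10 remove [kob] add [idaf] -> 13 lines: eev cuw rkj epxo rpyh yqgr bwef avlhu udfvt jtw idaf tyoxw gwlom
Hunk 4: at line 1 remove [cuw,rkj,epxo] add [qwrwk,zylmh] -> 12 lines: eev qwrwk zylmh rpyh yqgr bwef avlhu udfvt jtw idaf tyoxw gwlom
Final line 6: bwef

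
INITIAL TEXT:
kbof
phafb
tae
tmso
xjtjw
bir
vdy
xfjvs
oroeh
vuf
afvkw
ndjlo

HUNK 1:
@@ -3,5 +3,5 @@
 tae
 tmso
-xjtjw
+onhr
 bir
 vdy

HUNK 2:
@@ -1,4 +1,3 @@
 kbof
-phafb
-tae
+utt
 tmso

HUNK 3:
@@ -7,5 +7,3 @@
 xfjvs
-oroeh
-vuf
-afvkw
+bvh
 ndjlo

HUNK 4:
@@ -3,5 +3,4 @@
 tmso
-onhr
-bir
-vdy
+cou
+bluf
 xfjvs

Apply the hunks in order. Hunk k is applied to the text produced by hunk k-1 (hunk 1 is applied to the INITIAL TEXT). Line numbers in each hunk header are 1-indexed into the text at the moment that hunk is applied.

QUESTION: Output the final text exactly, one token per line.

Answer: kbof
utt
tmso
cou
bluf
xfjvs
bvh
ndjlo

Derivation:
Hunk 1: at line 3 remove [xjtjw] add [onhr] -> 12 lines: kbof phafb tae tmso onhr bir vdy xfjvs oroeh vuf afvkw ndjlo
Hunk 2: at line 1 remove [phafb,tae] add [utt] -> 11 lines: kbof utt tmso onhr bir vdy xfjvs oroeh vuf afvkw ndjlo
Hunk 3: at line 7 remove [oroeh,vuf,afvkw] add [bvh] -> 9 lines: kbof utt tmso onhr bir vdy xfjvs bvh ndjlo
Hunk 4: at line 3 remove [onhr,bir,vdy] add [cou,bluf] -> 8 lines: kbof utt tmso cou bluf xfjvs bvh ndjlo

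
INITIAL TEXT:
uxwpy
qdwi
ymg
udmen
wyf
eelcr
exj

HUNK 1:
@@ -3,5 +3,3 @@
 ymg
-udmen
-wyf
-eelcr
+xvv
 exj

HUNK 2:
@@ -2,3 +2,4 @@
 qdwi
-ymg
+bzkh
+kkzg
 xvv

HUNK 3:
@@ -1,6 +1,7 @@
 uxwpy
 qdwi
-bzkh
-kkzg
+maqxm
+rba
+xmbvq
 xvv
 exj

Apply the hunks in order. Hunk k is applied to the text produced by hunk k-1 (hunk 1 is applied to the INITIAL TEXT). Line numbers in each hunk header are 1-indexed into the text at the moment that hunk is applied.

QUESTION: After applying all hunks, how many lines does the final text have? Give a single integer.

Answer: 7

Derivation:
Hunk 1: at line 3 remove [udmen,wyf,eelcr] add [xvv] -> 5 lines: uxwpy qdwi ymg xvv exj
Hunk 2: at line 2 remove [ymg] add [bzkh,kkzg] -> 6 lines: uxwpy qdwi bzkh kkzg xvv exj
Hunk 3: at line 1 remove [bzkh,kkzg] add [maqxm,rba,xmbvq] -> 7 lines: uxwpy qdwi maqxm rba xmbvq xvv exj
Final line count: 7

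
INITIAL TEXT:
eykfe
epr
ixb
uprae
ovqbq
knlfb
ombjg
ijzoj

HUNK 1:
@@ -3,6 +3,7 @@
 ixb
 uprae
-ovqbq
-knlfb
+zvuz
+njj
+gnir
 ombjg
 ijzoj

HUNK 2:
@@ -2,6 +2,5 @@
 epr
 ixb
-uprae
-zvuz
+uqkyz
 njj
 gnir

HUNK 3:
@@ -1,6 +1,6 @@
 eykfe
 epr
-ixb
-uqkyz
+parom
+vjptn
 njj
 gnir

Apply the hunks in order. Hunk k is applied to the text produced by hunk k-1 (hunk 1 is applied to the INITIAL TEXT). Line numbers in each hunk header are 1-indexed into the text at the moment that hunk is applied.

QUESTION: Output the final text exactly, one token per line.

Hunk 1: at line 3 remove [ovqbq,knlfb] add [zvuz,njj,gnir] -> 9 lines: eykfe epr ixb uprae zvuz njj gnir ombjg ijzoj
Hunk 2: at line 2 remove [uprae,zvuz] add [uqkyz] -> 8 lines: eykfe epr ixb uqkyz njj gnir ombjg ijzoj
Hunk 3: at line 1 remove [ixb,uqkyz] add [parom,vjptn] -> 8 lines: eykfe epr parom vjptn njj gnir ombjg ijzoj

Answer: eykfe
epr
parom
vjptn
njj
gnir
ombjg
ijzoj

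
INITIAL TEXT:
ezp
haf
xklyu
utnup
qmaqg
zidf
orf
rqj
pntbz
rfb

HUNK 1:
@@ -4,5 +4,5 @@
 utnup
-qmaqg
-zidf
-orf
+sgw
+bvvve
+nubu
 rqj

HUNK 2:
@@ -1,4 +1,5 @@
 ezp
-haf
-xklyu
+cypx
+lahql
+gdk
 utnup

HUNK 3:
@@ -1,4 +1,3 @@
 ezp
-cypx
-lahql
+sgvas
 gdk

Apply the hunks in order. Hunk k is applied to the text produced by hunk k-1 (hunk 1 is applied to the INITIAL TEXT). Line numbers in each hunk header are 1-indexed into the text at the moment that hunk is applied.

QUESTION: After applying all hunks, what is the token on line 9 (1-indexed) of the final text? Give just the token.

Hunk 1: at line 4 remove [qmaqg,zidf,orf] add [sgw,bvvve,nubu] -> 10 lines: ezp haf xklyu utnup sgw bvvve nubu rqj pntbz rfb
Hunk 2: at line 1 remove [haf,xklyu] add [cypx,lahql,gdk] -> 11 lines: ezp cypx lahql gdk utnup sgw bvvve nubu rqj pntbz rfb
Hunk 3: at line 1 remove [cypx,lahql] add [sgvas] -> 10 lines: ezp sgvas gdk utnup sgw bvvve nubu rqj pntbz rfb
Final line 9: pntbz

Answer: pntbz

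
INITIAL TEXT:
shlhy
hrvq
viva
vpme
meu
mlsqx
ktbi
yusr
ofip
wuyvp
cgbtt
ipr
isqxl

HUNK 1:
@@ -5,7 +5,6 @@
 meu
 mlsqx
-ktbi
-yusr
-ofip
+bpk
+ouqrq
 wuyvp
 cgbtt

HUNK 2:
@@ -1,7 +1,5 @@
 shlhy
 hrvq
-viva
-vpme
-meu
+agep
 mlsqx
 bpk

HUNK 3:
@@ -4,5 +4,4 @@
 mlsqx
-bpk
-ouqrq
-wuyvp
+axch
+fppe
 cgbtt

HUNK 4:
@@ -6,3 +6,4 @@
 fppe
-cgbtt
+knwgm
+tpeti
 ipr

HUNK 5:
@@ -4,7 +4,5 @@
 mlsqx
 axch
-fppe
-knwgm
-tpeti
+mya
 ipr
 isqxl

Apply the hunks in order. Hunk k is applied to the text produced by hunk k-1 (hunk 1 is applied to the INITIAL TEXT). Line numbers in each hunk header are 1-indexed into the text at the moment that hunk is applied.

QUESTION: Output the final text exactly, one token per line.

Answer: shlhy
hrvq
agep
mlsqx
axch
mya
ipr
isqxl

Derivation:
Hunk 1: at line 5 remove [ktbi,yusr,ofip] add [bpk,ouqrq] -> 12 lines: shlhy hrvq viva vpme meu mlsqx bpk ouqrq wuyvp cgbtt ipr isqxl
Hunk 2: at line 1 remove [viva,vpme,meu] add [agep] -> 10 lines: shlhy hrvq agep mlsqx bpk ouqrq wuyvp cgbtt ipr isqxl
Hunk 3: at line 4 remove [bpk,ouqrq,wuyvp] add [axch,fppe] -> 9 lines: shlhy hrvq agep mlsqx axch fppe cgbtt ipr isqxl
Hunk 4: at line 6 remove [cgbtt] add [knwgm,tpeti] -> 10 lines: shlhy hrvq agep mlsqx axch fppe knwgm tpeti ipr isqxl
Hunk 5: at line 4 remove [fppe,knwgm,tpeti] add [mya] -> 8 lines: shlhy hrvq agep mlsqx axch mya ipr isqxl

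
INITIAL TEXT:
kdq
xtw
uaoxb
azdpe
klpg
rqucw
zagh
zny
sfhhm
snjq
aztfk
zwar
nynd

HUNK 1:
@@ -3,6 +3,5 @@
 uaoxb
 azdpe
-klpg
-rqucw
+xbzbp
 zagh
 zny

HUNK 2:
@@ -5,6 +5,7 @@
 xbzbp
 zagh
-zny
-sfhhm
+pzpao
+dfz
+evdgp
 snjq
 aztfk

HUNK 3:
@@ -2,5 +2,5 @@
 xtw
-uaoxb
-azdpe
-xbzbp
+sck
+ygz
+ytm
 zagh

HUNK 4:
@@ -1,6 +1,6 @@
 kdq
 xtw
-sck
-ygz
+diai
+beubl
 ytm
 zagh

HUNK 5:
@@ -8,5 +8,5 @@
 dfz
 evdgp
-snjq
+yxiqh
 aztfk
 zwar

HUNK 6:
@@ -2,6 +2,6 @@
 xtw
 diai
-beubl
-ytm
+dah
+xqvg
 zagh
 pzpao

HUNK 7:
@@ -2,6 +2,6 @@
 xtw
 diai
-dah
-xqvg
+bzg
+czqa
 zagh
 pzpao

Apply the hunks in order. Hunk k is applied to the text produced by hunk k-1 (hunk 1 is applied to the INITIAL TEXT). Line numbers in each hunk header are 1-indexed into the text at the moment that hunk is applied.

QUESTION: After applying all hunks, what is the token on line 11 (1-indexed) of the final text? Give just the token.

Hunk 1: at line 3 remove [klpg,rqucw] add [xbzbp] -> 12 lines: kdq xtw uaoxb azdpe xbzbp zagh zny sfhhm snjq aztfk zwar nynd
Hunk 2: at line 5 remove [zny,sfhhm] add [pzpao,dfz,evdgp] -> 13 lines: kdq xtw uaoxb azdpe xbzbp zagh pzpao dfz evdgp snjq aztfk zwar nynd
Hunk 3: at line 2 remove [uaoxb,azdpe,xbzbp] add [sck,ygz,ytm] -> 13 lines: kdq xtw sck ygz ytm zagh pzpao dfz evdgp snjq aztfk zwar nynd
Hunk 4: at line 1 remove [sck,ygz] add [diai,beubl] -> 13 lines: kdq xtw diai beubl ytm zagh pzpao dfz evdgp snjq aztfk zwar nynd
Hunk 5: at line 8 remove [snjq] add [yxiqh] -> 13 lines: kdq xtw diai beubl ytm zagh pzpao dfz evdgp yxiqh aztfk zwar nynd
Hunk 6: at line 2 remove [beubl,ytm] add [dah,xqvg] -> 13 lines: kdq xtw diai dah xqvg zagh pzpao dfz evdgp yxiqh aztfk zwar nynd
Hunk 7: at line 2 remove [dah,xqvg] add [bzg,czqa] -> 13 lines: kdq xtw diai bzg czqa zagh pzpao dfz evdgp yxiqh aztfk zwar nynd
Final line 11: aztfk

Answer: aztfk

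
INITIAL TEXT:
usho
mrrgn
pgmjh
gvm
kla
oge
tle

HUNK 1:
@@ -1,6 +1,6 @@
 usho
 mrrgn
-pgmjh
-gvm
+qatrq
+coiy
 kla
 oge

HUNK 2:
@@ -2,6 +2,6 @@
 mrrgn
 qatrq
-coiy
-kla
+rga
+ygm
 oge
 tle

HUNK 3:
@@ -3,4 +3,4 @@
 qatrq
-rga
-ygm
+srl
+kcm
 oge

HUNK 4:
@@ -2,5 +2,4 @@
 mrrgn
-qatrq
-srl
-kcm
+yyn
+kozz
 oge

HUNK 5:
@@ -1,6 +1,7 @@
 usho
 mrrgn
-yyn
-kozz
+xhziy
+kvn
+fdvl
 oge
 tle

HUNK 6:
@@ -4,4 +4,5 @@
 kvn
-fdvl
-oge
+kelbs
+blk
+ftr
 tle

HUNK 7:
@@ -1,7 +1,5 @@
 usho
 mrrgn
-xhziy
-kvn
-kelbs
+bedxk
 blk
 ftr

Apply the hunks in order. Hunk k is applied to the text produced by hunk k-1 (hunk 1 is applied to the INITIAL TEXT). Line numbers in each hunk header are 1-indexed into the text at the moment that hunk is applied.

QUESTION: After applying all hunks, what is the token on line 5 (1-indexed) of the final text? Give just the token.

Answer: ftr

Derivation:
Hunk 1: at line 1 remove [pgmjh,gvm] add [qatrq,coiy] -> 7 lines: usho mrrgn qatrq coiy kla oge tle
Hunk 2: at line 2 remove [coiy,kla] add [rga,ygm] -> 7 lines: usho mrrgn qatrq rga ygm oge tle
Hunk 3: at line 3 remove [rga,ygm] add [srl,kcm] -> 7 lines: usho mrrgn qatrq srl kcm oge tle
Hunk 4: at line 2 remove [qatrq,srl,kcm] add [yyn,kozz] -> 6 lines: usho mrrgn yyn kozz oge tle
Hunk 5: at line 1 remove [yyn,kozz] add [xhziy,kvn,fdvl] -> 7 lines: usho mrrgn xhziy kvn fdvl oge tle
Hunk 6: at line 4 remove [fdvl,oge] add [kelbs,blk,ftr] -> 8 lines: usho mrrgn xhziy kvn kelbs blk ftr tle
Hunk 7: at line 1 remove [xhziy,kvn,kelbs] add [bedxk] -> 6 lines: usho mrrgn bedxk blk ftr tle
Final line 5: ftr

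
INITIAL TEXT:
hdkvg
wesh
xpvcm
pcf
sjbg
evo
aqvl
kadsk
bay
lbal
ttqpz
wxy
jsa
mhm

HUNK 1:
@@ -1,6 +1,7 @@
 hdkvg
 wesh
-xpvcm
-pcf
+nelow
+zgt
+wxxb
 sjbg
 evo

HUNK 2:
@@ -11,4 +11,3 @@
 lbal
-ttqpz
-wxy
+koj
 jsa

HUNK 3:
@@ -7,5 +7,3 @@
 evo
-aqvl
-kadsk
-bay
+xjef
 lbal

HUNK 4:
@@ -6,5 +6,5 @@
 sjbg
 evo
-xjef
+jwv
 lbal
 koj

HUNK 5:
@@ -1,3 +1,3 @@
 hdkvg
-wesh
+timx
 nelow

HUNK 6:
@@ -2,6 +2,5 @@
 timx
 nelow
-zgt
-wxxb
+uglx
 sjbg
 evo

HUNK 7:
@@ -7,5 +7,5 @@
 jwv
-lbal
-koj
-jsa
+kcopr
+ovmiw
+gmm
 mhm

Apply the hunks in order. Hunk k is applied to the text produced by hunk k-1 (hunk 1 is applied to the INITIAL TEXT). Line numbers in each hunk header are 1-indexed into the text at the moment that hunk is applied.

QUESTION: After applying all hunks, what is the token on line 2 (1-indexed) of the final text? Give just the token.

Hunk 1: at line 1 remove [xpvcm,pcf] add [nelow,zgt,wxxb] -> 15 lines: hdkvg wesh nelow zgt wxxb sjbg evo aqvl kadsk bay lbal ttqpz wxy jsa mhm
Hunk 2: at line 11 remove [ttqpz,wxy] add [koj] -> 14 lines: hdkvg wesh nelow zgt wxxb sjbg evo aqvl kadsk bay lbal koj jsa mhm
Hunk 3: at line 7 remove [aqvl,kadsk,bay] add [xjef] -> 12 lines: hdkvg wesh nelow zgt wxxb sjbg evo xjef lbal koj jsa mhm
Hunk 4: at line 6 remove [xjef] add [jwv] -> 12 lines: hdkvg wesh nelow zgt wxxb sjbg evo jwv lbal koj jsa mhm
Hunk 5: at line 1 remove [wesh] add [timx] -> 12 lines: hdkvg timx nelow zgt wxxb sjbg evo jwv lbal koj jsa mhm
Hunk 6: at line 2 remove [zgt,wxxb] add [uglx] -> 11 lines: hdkvg timx nelow uglx sjbg evo jwv lbal koj jsa mhm
Hunk 7: at line 7 remove [lbal,koj,jsa] add [kcopr,ovmiw,gmm] -> 11 lines: hdkvg timx nelow uglx sjbg evo jwv kcopr ovmiw gmm mhm
Final line 2: timx

Answer: timx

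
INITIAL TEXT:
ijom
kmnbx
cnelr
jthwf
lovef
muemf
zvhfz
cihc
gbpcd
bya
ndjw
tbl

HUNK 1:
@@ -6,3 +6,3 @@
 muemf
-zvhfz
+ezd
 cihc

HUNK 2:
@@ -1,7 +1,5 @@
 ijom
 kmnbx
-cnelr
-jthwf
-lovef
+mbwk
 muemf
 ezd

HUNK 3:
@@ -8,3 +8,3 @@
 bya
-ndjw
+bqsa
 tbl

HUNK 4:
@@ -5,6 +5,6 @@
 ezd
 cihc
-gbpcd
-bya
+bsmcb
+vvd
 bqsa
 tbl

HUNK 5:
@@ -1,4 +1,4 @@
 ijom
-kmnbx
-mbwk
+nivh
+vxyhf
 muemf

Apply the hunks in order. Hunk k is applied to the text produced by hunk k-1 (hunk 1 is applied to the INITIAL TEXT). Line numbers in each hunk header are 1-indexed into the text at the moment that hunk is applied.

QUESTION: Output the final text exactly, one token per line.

Answer: ijom
nivh
vxyhf
muemf
ezd
cihc
bsmcb
vvd
bqsa
tbl

Derivation:
Hunk 1: at line 6 remove [zvhfz] add [ezd] -> 12 lines: ijom kmnbx cnelr jthwf lovef muemf ezd cihc gbpcd bya ndjw tbl
Hunk 2: at line 1 remove [cnelr,jthwf,lovef] add [mbwk] -> 10 lines: ijom kmnbx mbwk muemf ezd cihc gbpcd bya ndjw tbl
Hunk 3: at line 8 remove [ndjw] add [bqsa] -> 10 lines: ijom kmnbx mbwk muemf ezd cihc gbpcd bya bqsa tbl
Hunk 4: at line 5 remove [gbpcd,bya] add [bsmcb,vvd] -> 10 lines: ijom kmnbx mbwk muemf ezd cihc bsmcb vvd bqsa tbl
Hunk 5: at line 1 remove [kmnbx,mbwk] add [nivh,vxyhf] -> 10 lines: ijom nivh vxyhf muemf ezd cihc bsmcb vvd bqsa tbl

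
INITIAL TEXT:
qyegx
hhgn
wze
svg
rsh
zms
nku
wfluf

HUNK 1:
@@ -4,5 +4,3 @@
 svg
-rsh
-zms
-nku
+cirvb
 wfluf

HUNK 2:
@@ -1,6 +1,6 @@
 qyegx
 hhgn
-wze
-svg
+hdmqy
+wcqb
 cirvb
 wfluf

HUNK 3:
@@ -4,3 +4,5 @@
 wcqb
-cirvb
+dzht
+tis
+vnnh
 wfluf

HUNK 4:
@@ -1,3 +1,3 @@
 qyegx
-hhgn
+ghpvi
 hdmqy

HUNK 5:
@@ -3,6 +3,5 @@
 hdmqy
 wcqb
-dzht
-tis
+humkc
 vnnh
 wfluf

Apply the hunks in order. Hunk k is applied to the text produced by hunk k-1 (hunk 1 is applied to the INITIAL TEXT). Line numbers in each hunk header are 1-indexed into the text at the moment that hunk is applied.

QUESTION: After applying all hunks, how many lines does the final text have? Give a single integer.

Hunk 1: at line 4 remove [rsh,zms,nku] add [cirvb] -> 6 lines: qyegx hhgn wze svg cirvb wfluf
Hunk 2: at line 1 remove [wze,svg] add [hdmqy,wcqb] -> 6 lines: qyegx hhgn hdmqy wcqb cirvb wfluf
Hunk 3: at line 4 remove [cirvb] add [dzht,tis,vnnh] -> 8 lines: qyegx hhgn hdmqy wcqb dzht tis vnnh wfluf
Hunk 4: at line 1 remove [hhgn] add [ghpvi] -> 8 lines: qyegx ghpvi hdmqy wcqb dzht tis vnnh wfluf
Hunk 5: at line 3 remove [dzht,tis] add [humkc] -> 7 lines: qyegx ghpvi hdmqy wcqb humkc vnnh wfluf
Final line count: 7

Answer: 7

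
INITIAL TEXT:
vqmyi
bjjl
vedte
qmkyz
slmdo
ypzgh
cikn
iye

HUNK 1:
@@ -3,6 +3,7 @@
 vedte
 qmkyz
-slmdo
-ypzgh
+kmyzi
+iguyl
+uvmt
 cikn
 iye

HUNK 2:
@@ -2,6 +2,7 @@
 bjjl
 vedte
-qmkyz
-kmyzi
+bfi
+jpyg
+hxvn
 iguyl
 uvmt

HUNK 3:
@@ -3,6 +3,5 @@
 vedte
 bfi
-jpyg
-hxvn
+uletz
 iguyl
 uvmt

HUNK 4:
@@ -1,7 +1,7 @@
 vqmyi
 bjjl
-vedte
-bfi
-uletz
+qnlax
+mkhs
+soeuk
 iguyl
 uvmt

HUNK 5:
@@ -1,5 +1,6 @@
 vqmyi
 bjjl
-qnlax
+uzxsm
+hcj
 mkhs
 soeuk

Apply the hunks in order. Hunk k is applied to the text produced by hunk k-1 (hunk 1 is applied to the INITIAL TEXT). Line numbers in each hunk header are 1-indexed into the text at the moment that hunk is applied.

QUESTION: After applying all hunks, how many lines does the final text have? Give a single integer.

Hunk 1: at line 3 remove [slmdo,ypzgh] add [kmyzi,iguyl,uvmt] -> 9 lines: vqmyi bjjl vedte qmkyz kmyzi iguyl uvmt cikn iye
Hunk 2: at line 2 remove [qmkyz,kmyzi] add [bfi,jpyg,hxvn] -> 10 lines: vqmyi bjjl vedte bfi jpyg hxvn iguyl uvmt cikn iye
Hunk 3: at line 3 remove [jpyg,hxvn] add [uletz] -> 9 lines: vqmyi bjjl vedte bfi uletz iguyl uvmt cikn iye
Hunk 4: at line 1 remove [vedte,bfi,uletz] add [qnlax,mkhs,soeuk] -> 9 lines: vqmyi bjjl qnlax mkhs soeuk iguyl uvmt cikn iye
Hunk 5: at line 1 remove [qnlax] add [uzxsm,hcj] -> 10 lines: vqmyi bjjl uzxsm hcj mkhs soeuk iguyl uvmt cikn iye
Final line count: 10

Answer: 10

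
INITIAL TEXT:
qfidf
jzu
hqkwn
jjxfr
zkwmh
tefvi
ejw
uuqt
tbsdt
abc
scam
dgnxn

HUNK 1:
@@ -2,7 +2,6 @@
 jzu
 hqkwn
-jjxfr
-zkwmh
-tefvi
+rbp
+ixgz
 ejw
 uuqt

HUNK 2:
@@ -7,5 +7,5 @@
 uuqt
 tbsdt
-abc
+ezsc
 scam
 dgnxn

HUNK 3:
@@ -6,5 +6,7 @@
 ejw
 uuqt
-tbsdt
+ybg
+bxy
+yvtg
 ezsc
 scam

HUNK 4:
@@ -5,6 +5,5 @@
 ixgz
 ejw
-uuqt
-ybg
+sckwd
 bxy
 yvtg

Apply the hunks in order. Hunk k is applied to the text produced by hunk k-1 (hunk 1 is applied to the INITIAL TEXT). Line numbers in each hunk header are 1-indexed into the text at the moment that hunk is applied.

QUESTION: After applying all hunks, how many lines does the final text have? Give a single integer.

Answer: 12

Derivation:
Hunk 1: at line 2 remove [jjxfr,zkwmh,tefvi] add [rbp,ixgz] -> 11 lines: qfidf jzu hqkwn rbp ixgz ejw uuqt tbsdt abc scam dgnxn
Hunk 2: at line 7 remove [abc] add [ezsc] -> 11 lines: qfidf jzu hqkwn rbp ixgz ejw uuqt tbsdt ezsc scam dgnxn
Hunk 3: at line 6 remove [tbsdt] add [ybg,bxy,yvtg] -> 13 lines: qfidf jzu hqkwn rbp ixgz ejw uuqt ybg bxy yvtg ezsc scam dgnxn
Hunk 4: at line 5 remove [uuqt,ybg] add [sckwd] -> 12 lines: qfidf jzu hqkwn rbp ixgz ejw sckwd bxy yvtg ezsc scam dgnxn
Final line count: 12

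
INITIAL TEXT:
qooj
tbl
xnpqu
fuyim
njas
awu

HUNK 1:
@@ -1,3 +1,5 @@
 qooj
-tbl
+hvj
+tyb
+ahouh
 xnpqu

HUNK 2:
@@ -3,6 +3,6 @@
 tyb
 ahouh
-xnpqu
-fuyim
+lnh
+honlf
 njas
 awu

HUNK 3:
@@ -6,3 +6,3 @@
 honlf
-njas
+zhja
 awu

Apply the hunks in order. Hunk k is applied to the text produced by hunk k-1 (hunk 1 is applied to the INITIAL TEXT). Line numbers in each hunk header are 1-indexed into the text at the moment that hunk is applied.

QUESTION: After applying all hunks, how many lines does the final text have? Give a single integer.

Answer: 8

Derivation:
Hunk 1: at line 1 remove [tbl] add [hvj,tyb,ahouh] -> 8 lines: qooj hvj tyb ahouh xnpqu fuyim njas awu
Hunk 2: at line 3 remove [xnpqu,fuyim] add [lnh,honlf] -> 8 lines: qooj hvj tyb ahouh lnh honlf njas awu
Hunk 3: at line 6 remove [njas] add [zhja] -> 8 lines: qooj hvj tyb ahouh lnh honlf zhja awu
Final line count: 8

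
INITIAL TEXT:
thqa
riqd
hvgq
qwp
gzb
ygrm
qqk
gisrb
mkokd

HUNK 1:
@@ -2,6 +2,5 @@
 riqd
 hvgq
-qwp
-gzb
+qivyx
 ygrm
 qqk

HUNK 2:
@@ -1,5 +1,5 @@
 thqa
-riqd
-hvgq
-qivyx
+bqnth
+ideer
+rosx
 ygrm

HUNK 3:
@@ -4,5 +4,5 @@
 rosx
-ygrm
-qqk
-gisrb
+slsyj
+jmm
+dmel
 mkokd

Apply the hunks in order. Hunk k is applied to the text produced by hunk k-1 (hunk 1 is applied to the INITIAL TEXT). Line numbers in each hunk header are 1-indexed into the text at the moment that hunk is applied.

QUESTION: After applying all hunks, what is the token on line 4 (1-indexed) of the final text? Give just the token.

Hunk 1: at line 2 remove [qwp,gzb] add [qivyx] -> 8 lines: thqa riqd hvgq qivyx ygrm qqk gisrb mkokd
Hunk 2: at line 1 remove [riqd,hvgq,qivyx] add [bqnth,ideer,rosx] -> 8 lines: thqa bqnth ideer rosx ygrm qqk gisrb mkokd
Hunk 3: at line 4 remove [ygrm,qqk,gisrb] add [slsyj,jmm,dmel] -> 8 lines: thqa bqnth ideer rosx slsyj jmm dmel mkokd
Final line 4: rosx

Answer: rosx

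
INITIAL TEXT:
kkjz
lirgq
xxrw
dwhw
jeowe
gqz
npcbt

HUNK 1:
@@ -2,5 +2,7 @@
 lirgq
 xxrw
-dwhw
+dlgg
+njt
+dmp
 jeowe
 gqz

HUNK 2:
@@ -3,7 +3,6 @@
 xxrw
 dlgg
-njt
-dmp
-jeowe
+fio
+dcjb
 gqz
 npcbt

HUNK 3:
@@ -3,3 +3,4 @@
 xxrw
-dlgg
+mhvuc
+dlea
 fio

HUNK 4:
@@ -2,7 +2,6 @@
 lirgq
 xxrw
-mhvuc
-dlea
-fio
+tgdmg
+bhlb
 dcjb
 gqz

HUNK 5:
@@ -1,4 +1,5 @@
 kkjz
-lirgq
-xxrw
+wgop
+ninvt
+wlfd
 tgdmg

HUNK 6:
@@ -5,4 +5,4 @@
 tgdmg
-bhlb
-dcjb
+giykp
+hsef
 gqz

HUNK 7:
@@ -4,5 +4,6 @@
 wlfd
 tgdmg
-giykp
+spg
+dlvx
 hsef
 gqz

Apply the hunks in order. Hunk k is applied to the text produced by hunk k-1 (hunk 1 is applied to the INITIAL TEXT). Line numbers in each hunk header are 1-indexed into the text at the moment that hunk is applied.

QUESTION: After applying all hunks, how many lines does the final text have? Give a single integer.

Answer: 10

Derivation:
Hunk 1: at line 2 remove [dwhw] add [dlgg,njt,dmp] -> 9 lines: kkjz lirgq xxrw dlgg njt dmp jeowe gqz npcbt
Hunk 2: at line 3 remove [njt,dmp,jeowe] add [fio,dcjb] -> 8 lines: kkjz lirgq xxrw dlgg fio dcjb gqz npcbt
Hunk 3: at line 3 remove [dlgg] add [mhvuc,dlea] -> 9 lines: kkjz lirgq xxrw mhvuc dlea fio dcjb gqz npcbt
Hunk 4: at line 2 remove [mhvuc,dlea,fio] add [tgdmg,bhlb] -> 8 lines: kkjz lirgq xxrw tgdmg bhlb dcjb gqz npcbt
Hunk 5: at line 1 remove [lirgq,xxrw] add [wgop,ninvt,wlfd] -> 9 lines: kkjz wgop ninvt wlfd tgdmg bhlb dcjb gqz npcbt
Hunk 6: at line 5 remove [bhlb,dcjb] add [giykp,hsef] -> 9 lines: kkjz wgop ninvt wlfd tgdmg giykp hsef gqz npcbt
Hunk 7: at line 4 remove [giykp] add [spg,dlvx] -> 10 lines: kkjz wgop ninvt wlfd tgdmg spg dlvx hsef gqz npcbt
Final line count: 10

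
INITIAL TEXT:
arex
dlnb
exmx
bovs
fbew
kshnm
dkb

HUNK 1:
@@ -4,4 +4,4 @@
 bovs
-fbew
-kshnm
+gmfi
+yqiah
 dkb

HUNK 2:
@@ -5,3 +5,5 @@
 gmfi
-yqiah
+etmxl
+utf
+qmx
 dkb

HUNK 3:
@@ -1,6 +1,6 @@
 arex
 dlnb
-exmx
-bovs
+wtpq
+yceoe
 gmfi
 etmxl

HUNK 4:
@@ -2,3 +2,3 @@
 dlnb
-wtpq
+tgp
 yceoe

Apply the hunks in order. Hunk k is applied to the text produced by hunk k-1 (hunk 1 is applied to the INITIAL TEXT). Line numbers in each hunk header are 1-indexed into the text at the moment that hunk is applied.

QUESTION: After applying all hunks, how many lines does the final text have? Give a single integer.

Hunk 1: at line 4 remove [fbew,kshnm] add [gmfi,yqiah] -> 7 lines: arex dlnb exmx bovs gmfi yqiah dkb
Hunk 2: at line 5 remove [yqiah] add [etmxl,utf,qmx] -> 9 lines: arex dlnb exmx bovs gmfi etmxl utf qmx dkb
Hunk 3: at line 1 remove [exmx,bovs] add [wtpq,yceoe] -> 9 lines: arex dlnb wtpq yceoe gmfi etmxl utf qmx dkb
Hunk 4: at line 2 remove [wtpq] add [tgp] -> 9 lines: arex dlnb tgp yceoe gmfi etmxl utf qmx dkb
Final line count: 9

Answer: 9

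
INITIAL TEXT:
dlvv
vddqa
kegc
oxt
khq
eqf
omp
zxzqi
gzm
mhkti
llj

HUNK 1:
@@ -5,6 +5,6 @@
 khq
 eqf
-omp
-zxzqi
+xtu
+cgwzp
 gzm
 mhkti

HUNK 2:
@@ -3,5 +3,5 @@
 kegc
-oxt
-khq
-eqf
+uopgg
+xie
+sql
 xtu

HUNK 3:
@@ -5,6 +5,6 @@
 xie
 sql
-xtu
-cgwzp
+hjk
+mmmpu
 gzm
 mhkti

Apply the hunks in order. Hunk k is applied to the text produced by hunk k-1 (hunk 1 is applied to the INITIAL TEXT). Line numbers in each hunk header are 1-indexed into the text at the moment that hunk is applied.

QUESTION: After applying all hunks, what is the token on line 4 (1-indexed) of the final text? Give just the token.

Answer: uopgg

Derivation:
Hunk 1: at line 5 remove [omp,zxzqi] add [xtu,cgwzp] -> 11 lines: dlvv vddqa kegc oxt khq eqf xtu cgwzp gzm mhkti llj
Hunk 2: at line 3 remove [oxt,khq,eqf] add [uopgg,xie,sql] -> 11 lines: dlvv vddqa kegc uopgg xie sql xtu cgwzp gzm mhkti llj
Hunk 3: at line 5 remove [xtu,cgwzp] add [hjk,mmmpu] -> 11 lines: dlvv vddqa kegc uopgg xie sql hjk mmmpu gzm mhkti llj
Final line 4: uopgg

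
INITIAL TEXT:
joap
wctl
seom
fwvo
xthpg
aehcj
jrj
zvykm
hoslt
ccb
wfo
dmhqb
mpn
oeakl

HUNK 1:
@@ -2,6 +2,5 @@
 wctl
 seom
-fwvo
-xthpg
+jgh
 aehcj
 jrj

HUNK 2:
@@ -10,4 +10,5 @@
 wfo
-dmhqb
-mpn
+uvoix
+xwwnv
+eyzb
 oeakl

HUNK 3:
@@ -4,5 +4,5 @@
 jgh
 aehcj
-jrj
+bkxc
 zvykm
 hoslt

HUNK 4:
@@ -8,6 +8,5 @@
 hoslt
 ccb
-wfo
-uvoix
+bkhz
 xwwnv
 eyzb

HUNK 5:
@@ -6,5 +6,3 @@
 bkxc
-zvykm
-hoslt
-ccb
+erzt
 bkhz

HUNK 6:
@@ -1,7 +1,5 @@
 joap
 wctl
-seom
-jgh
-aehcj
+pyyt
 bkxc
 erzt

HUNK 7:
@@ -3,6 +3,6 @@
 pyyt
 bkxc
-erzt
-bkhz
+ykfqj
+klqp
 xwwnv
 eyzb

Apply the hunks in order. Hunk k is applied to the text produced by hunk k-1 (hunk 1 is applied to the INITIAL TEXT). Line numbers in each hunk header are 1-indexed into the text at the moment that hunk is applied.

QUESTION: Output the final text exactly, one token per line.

Hunk 1: at line 2 remove [fwvo,xthpg] add [jgh] -> 13 lines: joap wctl seom jgh aehcj jrj zvykm hoslt ccb wfo dmhqb mpn oeakl
Hunk 2: at line 10 remove [dmhqb,mpn] add [uvoix,xwwnv,eyzb] -> 14 lines: joap wctl seom jgh aehcj jrj zvykm hoslt ccb wfo uvoix xwwnv eyzb oeakl
Hunk 3: at line 4 remove [jrj] add [bkxc] -> 14 lines: joap wctl seom jgh aehcj bkxc zvykm hoslt ccb wfo uvoix xwwnv eyzb oeakl
Hunk 4: at line 8 remove [wfo,uvoix] add [bkhz] -> 13 lines: joap wctl seom jgh aehcj bkxc zvykm hoslt ccb bkhz xwwnv eyzb oeakl
Hunk 5: at line 6 remove [zvykm,hoslt,ccb] add [erzt] -> 11 lines: joap wctl seom jgh aehcj bkxc erzt bkhz xwwnv eyzb oeakl
Hunk 6: at line 1 remove [seom,jgh,aehcj] add [pyyt] -> 9 lines: joap wctl pyyt bkxc erzt bkhz xwwnv eyzb oeakl
Hunk 7: at line 3 remove [erzt,bkhz] add [ykfqj,klqp] -> 9 lines: joap wctl pyyt bkxc ykfqj klqp xwwnv eyzb oeakl

Answer: joap
wctl
pyyt
bkxc
ykfqj
klqp
xwwnv
eyzb
oeakl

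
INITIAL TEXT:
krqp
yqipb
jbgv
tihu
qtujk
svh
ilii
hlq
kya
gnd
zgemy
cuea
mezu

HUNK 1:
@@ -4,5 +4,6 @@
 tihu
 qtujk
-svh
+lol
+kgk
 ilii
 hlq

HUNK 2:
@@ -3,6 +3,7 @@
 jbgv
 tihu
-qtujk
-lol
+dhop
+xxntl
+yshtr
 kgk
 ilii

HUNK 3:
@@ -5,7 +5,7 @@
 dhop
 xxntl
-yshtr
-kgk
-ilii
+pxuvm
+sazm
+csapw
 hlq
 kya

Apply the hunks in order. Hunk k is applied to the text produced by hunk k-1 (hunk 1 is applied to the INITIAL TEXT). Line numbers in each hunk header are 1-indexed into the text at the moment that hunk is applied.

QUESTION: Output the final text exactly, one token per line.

Hunk 1: at line 4 remove [svh] add [lol,kgk] -> 14 lines: krqp yqipb jbgv tihu qtujk lol kgk ilii hlq kya gnd zgemy cuea mezu
Hunk 2: at line 3 remove [qtujk,lol] add [dhop,xxntl,yshtr] -> 15 lines: krqp yqipb jbgv tihu dhop xxntl yshtr kgk ilii hlq kya gnd zgemy cuea mezu
Hunk 3: at line 5 remove [yshtr,kgk,ilii] add [pxuvm,sazm,csapw] -> 15 lines: krqp yqipb jbgv tihu dhop xxntl pxuvm sazm csapw hlq kya gnd zgemy cuea mezu

Answer: krqp
yqipb
jbgv
tihu
dhop
xxntl
pxuvm
sazm
csapw
hlq
kya
gnd
zgemy
cuea
mezu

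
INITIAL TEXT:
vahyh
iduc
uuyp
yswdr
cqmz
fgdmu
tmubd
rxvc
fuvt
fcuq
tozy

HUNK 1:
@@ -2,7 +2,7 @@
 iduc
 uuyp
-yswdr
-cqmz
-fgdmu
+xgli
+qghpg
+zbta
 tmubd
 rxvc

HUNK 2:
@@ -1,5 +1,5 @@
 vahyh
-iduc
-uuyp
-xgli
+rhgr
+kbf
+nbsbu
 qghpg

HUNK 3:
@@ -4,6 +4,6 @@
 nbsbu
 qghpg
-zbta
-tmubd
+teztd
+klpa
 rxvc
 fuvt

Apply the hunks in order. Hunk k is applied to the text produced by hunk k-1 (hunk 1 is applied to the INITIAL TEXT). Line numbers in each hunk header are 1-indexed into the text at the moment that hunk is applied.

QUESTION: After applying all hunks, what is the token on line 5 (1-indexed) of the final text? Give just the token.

Hunk 1: at line 2 remove [yswdr,cqmz,fgdmu] add [xgli,qghpg,zbta] -> 11 lines: vahyh iduc uuyp xgli qghpg zbta tmubd rxvc fuvt fcuq tozy
Hunk 2: at line 1 remove [iduc,uuyp,xgli] add [rhgr,kbf,nbsbu] -> 11 lines: vahyh rhgr kbf nbsbu qghpg zbta tmubd rxvc fuvt fcuq tozy
Hunk 3: at line 4 remove [zbta,tmubd] add [teztd,klpa] -> 11 lines: vahyh rhgr kbf nbsbu qghpg teztd klpa rxvc fuvt fcuq tozy
Final line 5: qghpg

Answer: qghpg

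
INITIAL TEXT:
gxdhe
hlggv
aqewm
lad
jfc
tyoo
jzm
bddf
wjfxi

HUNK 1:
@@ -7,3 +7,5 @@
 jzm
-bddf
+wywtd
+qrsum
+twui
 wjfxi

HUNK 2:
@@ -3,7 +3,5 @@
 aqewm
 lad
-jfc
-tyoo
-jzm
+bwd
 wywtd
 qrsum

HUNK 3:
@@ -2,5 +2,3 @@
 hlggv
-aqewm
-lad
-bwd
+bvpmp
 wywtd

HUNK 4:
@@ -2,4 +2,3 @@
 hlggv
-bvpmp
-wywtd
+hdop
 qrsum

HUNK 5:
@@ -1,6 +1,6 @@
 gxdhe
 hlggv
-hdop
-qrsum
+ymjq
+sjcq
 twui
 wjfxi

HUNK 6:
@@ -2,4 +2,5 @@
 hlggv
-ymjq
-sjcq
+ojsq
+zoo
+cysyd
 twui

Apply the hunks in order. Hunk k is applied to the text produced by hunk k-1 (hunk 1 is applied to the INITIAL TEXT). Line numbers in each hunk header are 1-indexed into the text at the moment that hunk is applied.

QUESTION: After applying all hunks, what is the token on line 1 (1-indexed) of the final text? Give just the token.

Hunk 1: at line 7 remove [bddf] add [wywtd,qrsum,twui] -> 11 lines: gxdhe hlggv aqewm lad jfc tyoo jzm wywtd qrsum twui wjfxi
Hunk 2: at line 3 remove [jfc,tyoo,jzm] add [bwd] -> 9 lines: gxdhe hlggv aqewm lad bwd wywtd qrsum twui wjfxi
Hunk 3: at line 2 remove [aqewm,lad,bwd] add [bvpmp] -> 7 lines: gxdhe hlggv bvpmp wywtd qrsum twui wjfxi
Hunk 4: at line 2 remove [bvpmp,wywtd] add [hdop] -> 6 lines: gxdhe hlggv hdop qrsum twui wjfxi
Hunk 5: at line 1 remove [hdop,qrsum] add [ymjq,sjcq] -> 6 lines: gxdhe hlggv ymjq sjcq twui wjfxi
Hunk 6: at line 2 remove [ymjq,sjcq] add [ojsq,zoo,cysyd] -> 7 lines: gxdhe hlggv ojsq zoo cysyd twui wjfxi
Final line 1: gxdhe

Answer: gxdhe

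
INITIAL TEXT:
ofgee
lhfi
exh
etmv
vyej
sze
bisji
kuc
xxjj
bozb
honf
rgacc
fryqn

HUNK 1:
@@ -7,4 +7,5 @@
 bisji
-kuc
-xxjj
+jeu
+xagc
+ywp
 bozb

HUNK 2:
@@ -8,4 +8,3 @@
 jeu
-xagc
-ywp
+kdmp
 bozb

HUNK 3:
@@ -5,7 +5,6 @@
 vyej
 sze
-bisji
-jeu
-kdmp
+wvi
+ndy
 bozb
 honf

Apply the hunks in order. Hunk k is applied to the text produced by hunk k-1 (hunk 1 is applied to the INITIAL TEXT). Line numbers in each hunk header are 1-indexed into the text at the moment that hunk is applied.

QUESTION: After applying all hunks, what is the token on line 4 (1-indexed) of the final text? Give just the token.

Hunk 1: at line 7 remove [kuc,xxjj] add [jeu,xagc,ywp] -> 14 lines: ofgee lhfi exh etmv vyej sze bisji jeu xagc ywp bozb honf rgacc fryqn
Hunk 2: at line 8 remove [xagc,ywp] add [kdmp] -> 13 lines: ofgee lhfi exh etmv vyej sze bisji jeu kdmp bozb honf rgacc fryqn
Hunk 3: at line 5 remove [bisji,jeu,kdmp] add [wvi,ndy] -> 12 lines: ofgee lhfi exh etmv vyej sze wvi ndy bozb honf rgacc fryqn
Final line 4: etmv

Answer: etmv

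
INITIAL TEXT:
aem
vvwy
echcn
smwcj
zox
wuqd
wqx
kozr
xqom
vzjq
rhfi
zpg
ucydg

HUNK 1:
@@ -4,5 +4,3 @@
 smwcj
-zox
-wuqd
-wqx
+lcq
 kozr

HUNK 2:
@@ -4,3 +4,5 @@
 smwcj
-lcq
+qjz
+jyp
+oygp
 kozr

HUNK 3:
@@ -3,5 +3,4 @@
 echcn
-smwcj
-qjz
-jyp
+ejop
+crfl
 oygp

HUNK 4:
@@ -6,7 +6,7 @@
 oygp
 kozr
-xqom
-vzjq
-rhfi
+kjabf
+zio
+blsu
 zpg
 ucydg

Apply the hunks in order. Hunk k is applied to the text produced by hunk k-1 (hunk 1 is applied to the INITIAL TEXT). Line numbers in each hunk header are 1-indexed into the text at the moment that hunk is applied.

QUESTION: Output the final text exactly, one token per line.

Answer: aem
vvwy
echcn
ejop
crfl
oygp
kozr
kjabf
zio
blsu
zpg
ucydg

Derivation:
Hunk 1: at line 4 remove [zox,wuqd,wqx] add [lcq] -> 11 lines: aem vvwy echcn smwcj lcq kozr xqom vzjq rhfi zpg ucydg
Hunk 2: at line 4 remove [lcq] add [qjz,jyp,oygp] -> 13 lines: aem vvwy echcn smwcj qjz jyp oygp kozr xqom vzjq rhfi zpg ucydg
Hunk 3: at line 3 remove [smwcj,qjz,jyp] add [ejop,crfl] -> 12 lines: aem vvwy echcn ejop crfl oygp kozr xqom vzjq rhfi zpg ucydg
Hunk 4: at line 6 remove [xqom,vzjq,rhfi] add [kjabf,zio,blsu] -> 12 lines: aem vvwy echcn ejop crfl oygp kozr kjabf zio blsu zpg ucydg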